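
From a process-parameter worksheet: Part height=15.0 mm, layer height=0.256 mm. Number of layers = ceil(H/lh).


Layers = ceil(15.0/0.256) = 59


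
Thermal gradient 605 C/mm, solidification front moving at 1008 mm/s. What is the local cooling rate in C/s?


CR = 605 * 1008 = 609840 C/s


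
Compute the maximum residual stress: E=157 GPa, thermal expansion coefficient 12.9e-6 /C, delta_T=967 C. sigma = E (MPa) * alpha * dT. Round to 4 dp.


sigma = 157*1000 * 12.9e-6 * 967 = 1958.4651 MPa


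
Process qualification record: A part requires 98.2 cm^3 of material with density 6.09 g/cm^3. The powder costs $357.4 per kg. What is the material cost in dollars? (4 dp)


Mass = 98.2*6.09/1000 = 0.598038 kg
Cost = 0.598038 * 357.4 = 213.7388 $


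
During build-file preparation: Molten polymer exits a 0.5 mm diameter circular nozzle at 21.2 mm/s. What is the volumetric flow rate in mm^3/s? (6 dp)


A = pi*(0.5/2)^2 = 0.19634954 mm^2
Q = 0.19634954 * 21.2 = 4.16261 mm^3/s


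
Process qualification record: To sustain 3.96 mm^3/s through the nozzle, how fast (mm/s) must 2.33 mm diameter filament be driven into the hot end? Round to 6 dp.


A = pi*(2.33/2)^2 = 4.263848
v = 3.96 / 4.263848 = 0.928739 mm/s


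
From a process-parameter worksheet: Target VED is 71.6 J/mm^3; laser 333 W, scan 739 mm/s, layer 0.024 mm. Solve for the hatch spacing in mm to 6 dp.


h = 333 / (71.6*739*0.024) = 0.262226 mm


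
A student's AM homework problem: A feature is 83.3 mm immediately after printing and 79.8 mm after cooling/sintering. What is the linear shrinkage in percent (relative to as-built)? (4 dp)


Shrinkage = ((83.3-79.8)/83.3)*100 = 4.2017 %


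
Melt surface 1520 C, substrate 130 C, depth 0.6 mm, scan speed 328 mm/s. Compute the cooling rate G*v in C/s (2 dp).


G = (1520-130)/0.6 = 2316.66666667 C/mm
CR = 2316.66666667 * 328 = 759866.67 C/s


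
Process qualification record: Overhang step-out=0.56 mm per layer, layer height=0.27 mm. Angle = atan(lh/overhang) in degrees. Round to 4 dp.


angle = atan(0.27/0.56) = 25.7407 degrees


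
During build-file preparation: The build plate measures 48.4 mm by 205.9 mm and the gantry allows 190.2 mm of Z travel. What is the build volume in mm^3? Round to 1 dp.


V = 48.4 * 205.9 * 190.2 = 1895449.5 mm^3


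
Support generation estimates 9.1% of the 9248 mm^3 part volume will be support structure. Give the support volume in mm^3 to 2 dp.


V_support = 9248 * 0.091 = 841.57 mm^3


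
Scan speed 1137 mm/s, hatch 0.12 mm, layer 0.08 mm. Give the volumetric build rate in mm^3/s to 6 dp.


Rate = 1137 * 0.12 * 0.08 = 10.9152 mm^3/s


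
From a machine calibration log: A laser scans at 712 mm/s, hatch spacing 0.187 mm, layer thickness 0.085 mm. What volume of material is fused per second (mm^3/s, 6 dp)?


Rate = 712 * 0.187 * 0.085 = 11.31724 mm^3/s


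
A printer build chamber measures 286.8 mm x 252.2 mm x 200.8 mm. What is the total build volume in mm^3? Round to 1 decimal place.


V = 286.8 * 252.2 * 200.8 = 14524056.8 mm^3


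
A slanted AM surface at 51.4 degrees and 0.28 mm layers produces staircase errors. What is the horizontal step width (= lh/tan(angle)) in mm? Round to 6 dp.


step = 0.28 / tan(51.4) = 0.223521 mm


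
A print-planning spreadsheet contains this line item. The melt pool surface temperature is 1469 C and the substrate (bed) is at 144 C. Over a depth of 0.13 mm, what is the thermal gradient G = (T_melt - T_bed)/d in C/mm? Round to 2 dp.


G = (1469-144)/0.13 = 10192.31 C/mm


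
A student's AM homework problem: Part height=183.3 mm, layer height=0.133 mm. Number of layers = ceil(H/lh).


Layers = ceil(183.3/0.133) = 1379


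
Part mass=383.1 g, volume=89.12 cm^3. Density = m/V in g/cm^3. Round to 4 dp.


rho = 383.1 / 89.12 = 4.2987 g/cm^3


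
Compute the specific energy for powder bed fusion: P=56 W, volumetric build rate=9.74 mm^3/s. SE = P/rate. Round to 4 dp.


SE = 56 / 9.74 = 5.7495 J/mm^3


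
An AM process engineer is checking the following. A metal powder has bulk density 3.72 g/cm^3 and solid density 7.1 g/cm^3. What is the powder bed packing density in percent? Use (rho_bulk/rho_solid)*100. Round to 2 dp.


Packing = (3.72/7.1)*100 = 52.39 %


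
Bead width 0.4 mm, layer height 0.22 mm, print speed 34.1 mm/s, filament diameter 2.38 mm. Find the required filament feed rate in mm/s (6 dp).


Q = 0.4 * 0.22 * 34.1 = 3.0008 mm^3/s
A_fil = pi*(2.38/2)^2 = 4.44880936 mm^2
v_feed = 3.0008 / 4.44880936 = 0.674518 mm/s


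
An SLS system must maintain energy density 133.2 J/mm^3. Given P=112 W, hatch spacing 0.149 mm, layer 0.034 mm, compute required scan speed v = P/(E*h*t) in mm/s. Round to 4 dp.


v = 112 / (133.2*0.149*0.034) = 165.9773 mm/s


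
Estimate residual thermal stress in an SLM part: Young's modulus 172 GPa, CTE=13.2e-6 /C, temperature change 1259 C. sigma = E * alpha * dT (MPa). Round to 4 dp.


sigma = 172*1000 * 13.2e-6 * 1259 = 2858.4336 MPa


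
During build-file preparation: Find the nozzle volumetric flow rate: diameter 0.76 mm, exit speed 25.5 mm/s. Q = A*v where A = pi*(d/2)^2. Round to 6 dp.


A = pi*(0.76/2)^2 = 0.45364598 mm^2
Q = 0.45364598 * 25.5 = 11.567972 mm^3/s


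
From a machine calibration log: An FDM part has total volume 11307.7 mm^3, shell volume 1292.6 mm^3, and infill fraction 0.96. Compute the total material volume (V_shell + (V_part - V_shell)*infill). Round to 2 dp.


V_infill = (11307.7 - 1292.6) * 0.96 = 9614.5
V_total = 1292.6 + 9614.5 = 10907.1 mm^3


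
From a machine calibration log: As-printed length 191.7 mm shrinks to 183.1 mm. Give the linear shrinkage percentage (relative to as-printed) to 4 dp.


Shrinkage = ((191.7-183.1)/191.7)*100 = 4.4862 %


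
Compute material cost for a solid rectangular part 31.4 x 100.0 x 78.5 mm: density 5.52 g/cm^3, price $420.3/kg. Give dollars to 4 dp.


V = 31.4 * 100.0 * 78.5 = 246490.0 mm^3 = 246.49 cm^3
Mass = 246.49 * 5.52 / 1000 = 1.3606248 kg
Cost = 1.3606248 * 420.3 = 571.8706 $


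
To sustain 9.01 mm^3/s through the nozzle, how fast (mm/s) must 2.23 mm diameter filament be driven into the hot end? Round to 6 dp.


A = pi*(2.23/2)^2 = 3.905707
v = 9.01 / 3.905707 = 2.306881 mm/s


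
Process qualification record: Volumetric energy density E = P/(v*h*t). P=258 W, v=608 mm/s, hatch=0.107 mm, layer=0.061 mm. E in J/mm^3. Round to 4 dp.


E = 258 / (608*0.107*0.061) = 65.0133 J/mm^3


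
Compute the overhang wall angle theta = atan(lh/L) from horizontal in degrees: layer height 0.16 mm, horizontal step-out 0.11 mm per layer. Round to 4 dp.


angle = atan(0.16/0.11) = 55.4915 degrees


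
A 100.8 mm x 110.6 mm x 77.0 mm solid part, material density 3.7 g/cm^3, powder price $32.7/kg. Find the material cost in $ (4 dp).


V = 100.8 * 110.6 * 77.0 = 858432.96 mm^3 = 858.43296 cm^3
Mass = 858.43296 * 3.7 / 1000 = 3.17620195 kg
Cost = 3.17620195 * 32.7 = 103.8618 $


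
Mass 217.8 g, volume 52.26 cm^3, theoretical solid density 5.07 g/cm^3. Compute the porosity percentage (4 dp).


rho_part = 217.8 / 52.26 = 4.16762342 g/cm^3
Porosity = (1 - 4.16762342/5.07)*100 = 17.7984 %


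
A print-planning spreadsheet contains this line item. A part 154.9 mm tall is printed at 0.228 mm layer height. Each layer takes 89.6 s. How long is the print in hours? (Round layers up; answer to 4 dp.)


Layers = ceil(154.9/0.228) = 680
t = 680 * 89.6 / 3600 = 16.9244 hrs


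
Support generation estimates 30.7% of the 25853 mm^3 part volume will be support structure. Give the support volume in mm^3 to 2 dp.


V_support = 25853 * 0.307 = 7936.87 mm^3


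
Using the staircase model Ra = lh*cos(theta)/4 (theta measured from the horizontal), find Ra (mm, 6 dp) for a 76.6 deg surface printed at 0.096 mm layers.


Ra = 0.096 * cos(76.6) / 4 = 0.005562 mm


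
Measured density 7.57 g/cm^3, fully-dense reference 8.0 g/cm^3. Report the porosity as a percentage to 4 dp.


Porosity = (1-7.57/8.0)*100 = 5.375 %


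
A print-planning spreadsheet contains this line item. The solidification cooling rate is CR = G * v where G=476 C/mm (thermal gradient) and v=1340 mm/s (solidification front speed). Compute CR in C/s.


CR = 476 * 1340 = 637840 C/s


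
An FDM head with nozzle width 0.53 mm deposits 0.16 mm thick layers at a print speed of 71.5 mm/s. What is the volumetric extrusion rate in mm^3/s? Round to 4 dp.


Rate = 0.53 * 0.16 * 71.5 = 6.0632 mm^3/s


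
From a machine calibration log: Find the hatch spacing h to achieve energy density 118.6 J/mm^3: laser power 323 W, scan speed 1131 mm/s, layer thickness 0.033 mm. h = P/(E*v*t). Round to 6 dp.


h = 323 / (118.6*1131*0.033) = 0.072969 mm


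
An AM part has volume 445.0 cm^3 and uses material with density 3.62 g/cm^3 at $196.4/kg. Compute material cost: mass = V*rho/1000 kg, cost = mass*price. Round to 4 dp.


Mass = 445.0*3.62/1000 = 1.6109 kg
Cost = 1.6109 * 196.4 = 316.3808 $


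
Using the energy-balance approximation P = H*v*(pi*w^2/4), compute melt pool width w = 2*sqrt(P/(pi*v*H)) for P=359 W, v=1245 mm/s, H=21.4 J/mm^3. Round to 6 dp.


w = 2*sqrt(359/(pi*1245*21.4)) = 0.130982 mm


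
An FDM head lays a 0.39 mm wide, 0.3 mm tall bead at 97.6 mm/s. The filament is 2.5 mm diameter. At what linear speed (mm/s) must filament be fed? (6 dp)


Q = 0.39 * 0.3 * 97.6 = 11.4192 mm^3/s
A_fil = pi*(2.5/2)^2 = 4.90873852 mm^2
v_feed = 11.4192 / 4.90873852 = 2.3263 mm/s


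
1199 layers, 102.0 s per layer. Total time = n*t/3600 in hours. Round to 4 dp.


t = 1199 * 102.0 / 3600 = 33.9717 hrs


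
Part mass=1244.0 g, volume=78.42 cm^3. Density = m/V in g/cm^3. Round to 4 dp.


rho = 1244.0 / 78.42 = 15.8633 g/cm^3


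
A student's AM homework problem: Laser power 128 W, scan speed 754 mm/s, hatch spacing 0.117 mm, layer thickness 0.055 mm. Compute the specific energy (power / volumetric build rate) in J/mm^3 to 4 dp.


Build rate = 754 * 0.117 * 0.055 = 4.85199 mm^3/s
SE = 128 / 4.85199 = 26.3809 J/mm^3


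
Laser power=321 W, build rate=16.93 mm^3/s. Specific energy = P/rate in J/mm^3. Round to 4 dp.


SE = 321 / 16.93 = 18.9604 J/mm^3


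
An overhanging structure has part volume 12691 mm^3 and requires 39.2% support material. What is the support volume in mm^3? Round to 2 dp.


V_support = 12691 * 0.392 = 4974.87 mm^3


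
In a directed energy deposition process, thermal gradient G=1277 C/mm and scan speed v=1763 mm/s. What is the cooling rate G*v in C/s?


CR = 1277 * 1763 = 2251351 C/s


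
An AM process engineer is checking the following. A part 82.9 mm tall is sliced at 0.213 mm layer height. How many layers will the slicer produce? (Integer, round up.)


Layers = ceil(82.9/0.213) = 390


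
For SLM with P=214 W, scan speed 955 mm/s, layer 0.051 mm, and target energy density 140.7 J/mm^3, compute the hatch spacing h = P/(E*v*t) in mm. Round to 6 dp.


h = 214 / (140.7*955*0.051) = 0.031228 mm


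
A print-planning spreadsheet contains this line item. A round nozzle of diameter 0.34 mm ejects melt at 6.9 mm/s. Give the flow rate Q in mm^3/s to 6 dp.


A = pi*(0.34/2)^2 = 0.09079203 mm^2
Q = 0.09079203 * 6.9 = 0.626465 mm^3/s


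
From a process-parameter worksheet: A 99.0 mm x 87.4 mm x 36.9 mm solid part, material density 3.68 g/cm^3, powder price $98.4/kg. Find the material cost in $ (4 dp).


V = 99.0 * 87.4 * 36.9 = 319280.94 mm^3 = 319.28094 cm^3
Mass = 319.28094 * 3.68 / 1000 = 1.17495386 kg
Cost = 1.17495386 * 98.4 = 115.6155 $


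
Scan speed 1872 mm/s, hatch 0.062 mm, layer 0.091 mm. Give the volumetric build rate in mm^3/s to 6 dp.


Rate = 1872 * 0.062 * 0.091 = 10.561824 mm^3/s


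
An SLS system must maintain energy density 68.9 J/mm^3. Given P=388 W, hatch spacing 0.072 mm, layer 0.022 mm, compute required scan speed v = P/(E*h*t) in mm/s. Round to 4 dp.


v = 388 / (68.9*0.072*0.022) = 3555.1451 mm/s


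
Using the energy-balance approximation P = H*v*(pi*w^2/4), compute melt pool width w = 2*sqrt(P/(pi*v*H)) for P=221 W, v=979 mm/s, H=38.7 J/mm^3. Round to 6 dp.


w = 2*sqrt(221/(pi*979*38.7)) = 0.08618 mm


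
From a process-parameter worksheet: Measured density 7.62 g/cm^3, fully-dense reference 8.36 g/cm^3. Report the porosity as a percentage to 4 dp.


Porosity = (1-7.62/8.36)*100 = 8.8517 %


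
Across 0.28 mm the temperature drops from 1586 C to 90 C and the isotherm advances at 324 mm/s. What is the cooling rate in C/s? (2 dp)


G = (1586-90)/0.28 = 5342.85714286 C/mm
CR = 5342.85714286 * 324 = 1731085.71 C/s


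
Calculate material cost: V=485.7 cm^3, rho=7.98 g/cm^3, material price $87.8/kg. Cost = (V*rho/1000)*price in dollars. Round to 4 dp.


Mass = 485.7*7.98/1000 = 3.875886 kg
Cost = 3.875886 * 87.8 = 340.3028 $


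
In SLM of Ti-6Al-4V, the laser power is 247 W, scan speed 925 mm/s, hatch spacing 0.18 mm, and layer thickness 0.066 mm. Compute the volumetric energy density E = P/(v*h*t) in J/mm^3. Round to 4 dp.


E = 247 / (925*0.18*0.066) = 22.477 J/mm^3


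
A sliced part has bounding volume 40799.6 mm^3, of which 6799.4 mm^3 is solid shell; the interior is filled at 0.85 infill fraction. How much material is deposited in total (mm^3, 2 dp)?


V_infill = (40799.6 - 6799.4) * 0.85 = 28900.17
V_total = 6799.4 + 28900.17 = 35699.57 mm^3


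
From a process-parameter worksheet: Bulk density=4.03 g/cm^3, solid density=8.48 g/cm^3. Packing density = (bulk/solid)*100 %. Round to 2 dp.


Packing = (4.03/8.48)*100 = 47.52 %


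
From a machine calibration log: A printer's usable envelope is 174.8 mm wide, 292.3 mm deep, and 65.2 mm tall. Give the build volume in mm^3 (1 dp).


V = 174.8 * 292.3 * 65.2 = 3331331.4 mm^3


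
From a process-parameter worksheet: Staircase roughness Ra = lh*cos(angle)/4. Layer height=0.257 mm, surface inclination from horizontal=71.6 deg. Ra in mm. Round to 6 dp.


Ra = 0.257 * cos(71.6) / 4 = 0.02028 mm


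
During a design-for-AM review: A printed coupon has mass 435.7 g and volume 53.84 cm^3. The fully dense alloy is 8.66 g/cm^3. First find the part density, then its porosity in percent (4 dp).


rho_part = 435.7 / 53.84 = 8.09249629 g/cm^3
Porosity = (1 - 8.09249629/8.66)*100 = 6.5532 %


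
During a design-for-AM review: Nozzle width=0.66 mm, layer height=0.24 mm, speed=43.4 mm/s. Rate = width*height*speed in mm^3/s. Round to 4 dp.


Rate = 0.66 * 0.24 * 43.4 = 6.8746 mm^3/s


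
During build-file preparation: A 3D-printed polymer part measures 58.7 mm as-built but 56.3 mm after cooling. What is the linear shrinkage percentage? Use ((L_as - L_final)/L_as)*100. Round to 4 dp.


Shrinkage = ((58.7-56.3)/58.7)*100 = 4.0886 %


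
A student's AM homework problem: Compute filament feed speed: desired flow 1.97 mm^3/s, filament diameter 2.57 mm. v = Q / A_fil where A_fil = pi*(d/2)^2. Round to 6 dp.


A = pi*(2.57/2)^2 = 5.187476
v = 1.97 / 5.187476 = 0.379761 mm/s


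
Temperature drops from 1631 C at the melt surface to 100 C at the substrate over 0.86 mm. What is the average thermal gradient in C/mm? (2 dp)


G = (1631-100)/0.86 = 1780.23 C/mm


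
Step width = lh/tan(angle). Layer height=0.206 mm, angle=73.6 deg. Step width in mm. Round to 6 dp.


step = 0.206 / tan(73.6) = 0.060629 mm


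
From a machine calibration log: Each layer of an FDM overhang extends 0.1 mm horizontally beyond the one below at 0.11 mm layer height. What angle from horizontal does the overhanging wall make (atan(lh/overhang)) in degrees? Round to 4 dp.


angle = atan(0.11/0.1) = 47.7263 degrees


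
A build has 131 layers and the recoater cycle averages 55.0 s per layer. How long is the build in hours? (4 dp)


t = 131 * 55.0 / 3600 = 2.0014 hrs


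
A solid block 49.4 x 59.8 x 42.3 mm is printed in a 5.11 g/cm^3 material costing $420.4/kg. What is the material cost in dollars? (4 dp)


V = 49.4 * 59.8 * 42.3 = 124959.276 mm^3 = 124.959276 cm^3
Mass = 124.959276 * 5.11 / 1000 = 0.6385419 kg
Cost = 0.6385419 * 420.4 = 268.443 $


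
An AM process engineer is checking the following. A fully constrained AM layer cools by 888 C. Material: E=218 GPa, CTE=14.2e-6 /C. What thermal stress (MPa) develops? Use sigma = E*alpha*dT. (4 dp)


sigma = 218*1000 * 14.2e-6 * 888 = 2748.8928 MPa


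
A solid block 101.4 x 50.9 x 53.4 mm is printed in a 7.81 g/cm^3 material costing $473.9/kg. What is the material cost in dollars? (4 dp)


V = 101.4 * 50.9 * 53.4 = 275611.284 mm^3 = 275.611284 cm^3
Mass = 275.611284 * 7.81 / 1000 = 2.15252413 kg
Cost = 2.15252413 * 473.9 = 1020.0812 $


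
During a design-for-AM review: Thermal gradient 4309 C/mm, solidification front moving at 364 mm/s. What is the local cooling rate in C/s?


CR = 4309 * 364 = 1568476 C/s


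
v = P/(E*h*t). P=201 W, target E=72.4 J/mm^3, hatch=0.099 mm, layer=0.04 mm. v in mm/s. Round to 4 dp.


v = 201 / (72.4*0.099*0.04) = 701.0715 mm/s


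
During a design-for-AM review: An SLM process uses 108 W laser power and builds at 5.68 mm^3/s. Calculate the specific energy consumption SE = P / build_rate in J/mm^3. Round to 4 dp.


SE = 108 / 5.68 = 19.0141 J/mm^3


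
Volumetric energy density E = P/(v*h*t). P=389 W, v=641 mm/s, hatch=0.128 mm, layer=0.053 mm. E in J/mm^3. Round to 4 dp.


E = 389 / (641*0.128*0.053) = 89.4552 J/mm^3


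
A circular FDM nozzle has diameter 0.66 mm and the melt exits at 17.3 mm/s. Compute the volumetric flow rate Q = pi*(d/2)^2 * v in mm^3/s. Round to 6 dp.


A = pi*(0.66/2)^2 = 0.34211944 mm^2
Q = 0.34211944 * 17.3 = 5.918666 mm^3/s


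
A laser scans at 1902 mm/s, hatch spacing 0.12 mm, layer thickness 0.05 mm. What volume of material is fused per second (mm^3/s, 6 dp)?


Rate = 1902 * 0.12 * 0.05 = 11.412 mm^3/s


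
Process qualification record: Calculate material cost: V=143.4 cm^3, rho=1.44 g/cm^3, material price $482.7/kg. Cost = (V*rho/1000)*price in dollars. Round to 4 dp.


Mass = 143.4*1.44/1000 = 0.206496 kg
Cost = 0.206496 * 482.7 = 99.6756 $


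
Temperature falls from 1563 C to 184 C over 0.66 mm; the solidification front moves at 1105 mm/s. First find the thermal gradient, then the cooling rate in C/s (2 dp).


G = (1563-184)/0.66 = 2089.39393939 C/mm
CR = 2089.39393939 * 1105 = 2308780.3 C/s


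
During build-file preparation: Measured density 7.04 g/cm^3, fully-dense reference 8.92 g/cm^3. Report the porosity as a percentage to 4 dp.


Porosity = (1-7.04/8.92)*100 = 21.0762 %


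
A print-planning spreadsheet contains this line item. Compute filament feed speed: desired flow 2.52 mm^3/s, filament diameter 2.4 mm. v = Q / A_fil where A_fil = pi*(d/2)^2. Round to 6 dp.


A = pi*(2.4/2)^2 = 4.523893
v = 2.52 / 4.523893 = 0.557042 mm/s


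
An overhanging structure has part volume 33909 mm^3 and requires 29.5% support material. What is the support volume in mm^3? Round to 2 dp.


V_support = 33909 * 0.295 = 10003.16 mm^3


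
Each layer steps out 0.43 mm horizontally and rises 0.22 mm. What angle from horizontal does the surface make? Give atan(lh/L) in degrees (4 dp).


angle = atan(0.22/0.43) = 27.0956 degrees


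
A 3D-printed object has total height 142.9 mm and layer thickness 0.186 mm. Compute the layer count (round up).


Layers = ceil(142.9/0.186) = 769


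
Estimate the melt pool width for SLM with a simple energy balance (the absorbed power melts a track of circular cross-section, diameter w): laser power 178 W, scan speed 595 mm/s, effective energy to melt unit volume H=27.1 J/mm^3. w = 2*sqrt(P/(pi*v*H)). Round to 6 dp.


w = 2*sqrt(178/(pi*595*27.1)) = 0.118556 mm


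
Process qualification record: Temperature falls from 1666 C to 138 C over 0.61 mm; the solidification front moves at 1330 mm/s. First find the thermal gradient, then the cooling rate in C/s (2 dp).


G = (1666-138)/0.61 = 2504.91803279 C/mm
CR = 2504.91803279 * 1330 = 3331540.98 C/s


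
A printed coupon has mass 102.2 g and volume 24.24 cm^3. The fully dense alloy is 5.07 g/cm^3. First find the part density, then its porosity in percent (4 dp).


rho_part = 102.2 / 24.24 = 4.21617162 g/cm^3
Porosity = (1 - 4.21617162/5.07)*100 = 16.8408 %


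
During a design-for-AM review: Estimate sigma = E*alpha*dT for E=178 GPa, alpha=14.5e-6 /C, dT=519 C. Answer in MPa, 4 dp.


sigma = 178*1000 * 14.5e-6 * 519 = 1339.539 MPa


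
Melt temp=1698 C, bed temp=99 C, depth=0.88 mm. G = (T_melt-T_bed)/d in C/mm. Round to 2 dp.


G = (1698-99)/0.88 = 1817.05 C/mm


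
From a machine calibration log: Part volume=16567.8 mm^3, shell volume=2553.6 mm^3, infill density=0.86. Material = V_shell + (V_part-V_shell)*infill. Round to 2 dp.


V_infill = (16567.8 - 2553.6) * 0.86 = 12052.21
V_total = 2553.6 + 12052.21 = 14605.81 mm^3


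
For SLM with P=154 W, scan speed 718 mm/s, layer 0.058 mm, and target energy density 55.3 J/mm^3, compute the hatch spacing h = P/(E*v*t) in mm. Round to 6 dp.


h = 154 / (55.3*718*0.058) = 0.066872 mm


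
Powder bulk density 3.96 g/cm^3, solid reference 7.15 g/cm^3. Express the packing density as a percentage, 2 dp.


Packing = (3.96/7.15)*100 = 55.38 %


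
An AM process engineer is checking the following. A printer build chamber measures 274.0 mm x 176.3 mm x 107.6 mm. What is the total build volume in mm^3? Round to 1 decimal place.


V = 274.0 * 176.3 * 107.6 = 5197747.1 mm^3


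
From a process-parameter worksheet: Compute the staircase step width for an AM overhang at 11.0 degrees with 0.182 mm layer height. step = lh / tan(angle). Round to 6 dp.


step = 0.182 / tan(11.0) = 0.936309 mm


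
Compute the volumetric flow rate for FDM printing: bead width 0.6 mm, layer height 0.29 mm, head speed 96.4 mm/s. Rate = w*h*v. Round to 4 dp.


Rate = 0.6 * 0.29 * 96.4 = 16.7736 mm^3/s


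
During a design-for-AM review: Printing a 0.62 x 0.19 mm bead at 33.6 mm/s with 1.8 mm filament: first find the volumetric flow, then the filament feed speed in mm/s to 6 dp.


Q = 0.62 * 0.19 * 33.6 = 3.95808 mm^3/s
A_fil = pi*(1.8/2)^2 = 2.54469005 mm^2
v_feed = 3.95808 / 2.54469005 = 1.555427 mm/s


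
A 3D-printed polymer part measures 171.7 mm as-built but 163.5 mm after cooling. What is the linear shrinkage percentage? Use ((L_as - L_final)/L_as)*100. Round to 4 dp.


Shrinkage = ((171.7-163.5)/171.7)*100 = 4.7758 %


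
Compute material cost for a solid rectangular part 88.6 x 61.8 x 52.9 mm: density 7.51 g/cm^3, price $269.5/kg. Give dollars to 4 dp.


V = 88.6 * 61.8 * 52.9 = 289652.892 mm^3 = 289.652892 cm^3
Mass = 289.652892 * 7.51 / 1000 = 2.17529322 kg
Cost = 2.17529322 * 269.5 = 586.2415 $


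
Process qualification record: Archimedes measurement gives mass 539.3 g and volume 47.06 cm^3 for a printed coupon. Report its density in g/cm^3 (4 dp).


rho = 539.3 / 47.06 = 11.4598 g/cm^3


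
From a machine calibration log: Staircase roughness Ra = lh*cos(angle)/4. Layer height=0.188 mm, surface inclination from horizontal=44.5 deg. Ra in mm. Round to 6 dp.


Ra = 0.188 * cos(44.5) / 4 = 0.033523 mm


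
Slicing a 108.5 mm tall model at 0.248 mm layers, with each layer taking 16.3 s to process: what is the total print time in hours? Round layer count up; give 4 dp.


Layers = ceil(108.5/0.248) = 438
t = 438 * 16.3 / 3600 = 1.9832 hrs


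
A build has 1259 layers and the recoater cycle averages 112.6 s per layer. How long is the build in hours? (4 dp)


t = 1259 * 112.6 / 3600 = 39.3787 hrs


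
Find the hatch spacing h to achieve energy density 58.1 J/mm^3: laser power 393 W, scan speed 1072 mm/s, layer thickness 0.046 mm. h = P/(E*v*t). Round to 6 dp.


h = 393 / (58.1*1072*0.046) = 0.137171 mm


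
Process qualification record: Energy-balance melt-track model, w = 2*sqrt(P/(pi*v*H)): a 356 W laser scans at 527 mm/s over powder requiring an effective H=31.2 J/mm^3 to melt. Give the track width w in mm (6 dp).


w = 2*sqrt(356/(pi*527*31.2)) = 0.166034 mm


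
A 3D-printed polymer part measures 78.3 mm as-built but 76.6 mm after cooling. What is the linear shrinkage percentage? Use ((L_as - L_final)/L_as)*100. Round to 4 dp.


Shrinkage = ((78.3-76.6)/78.3)*100 = 2.1711 %


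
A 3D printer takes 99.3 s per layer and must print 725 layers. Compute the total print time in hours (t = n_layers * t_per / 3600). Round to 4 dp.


t = 725 * 99.3 / 3600 = 19.9979 hrs


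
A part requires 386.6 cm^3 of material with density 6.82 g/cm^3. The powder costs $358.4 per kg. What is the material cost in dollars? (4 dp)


Mass = 386.6*6.82/1000 = 2.636612 kg
Cost = 2.636612 * 358.4 = 944.9617 $


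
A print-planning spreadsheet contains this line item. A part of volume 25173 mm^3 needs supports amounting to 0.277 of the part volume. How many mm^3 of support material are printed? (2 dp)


V_support = 25173 * 0.277 = 6972.92 mm^3


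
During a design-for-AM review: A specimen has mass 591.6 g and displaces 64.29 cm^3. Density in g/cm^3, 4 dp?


rho = 591.6 / 64.29 = 9.2021 g/cm^3


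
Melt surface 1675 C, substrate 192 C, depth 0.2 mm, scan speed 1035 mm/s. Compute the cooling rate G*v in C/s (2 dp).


G = (1675-192)/0.2 = 7415.0 C/mm
CR = 7415.0 * 1035 = 7674525.0 C/s


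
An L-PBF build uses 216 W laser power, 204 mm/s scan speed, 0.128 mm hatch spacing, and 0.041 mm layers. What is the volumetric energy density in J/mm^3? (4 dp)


E = 216 / (204*0.128*0.041) = 201.7575 J/mm^3


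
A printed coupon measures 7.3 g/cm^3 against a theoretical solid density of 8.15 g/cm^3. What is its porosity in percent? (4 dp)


Porosity = (1-7.3/8.15)*100 = 10.4294 %


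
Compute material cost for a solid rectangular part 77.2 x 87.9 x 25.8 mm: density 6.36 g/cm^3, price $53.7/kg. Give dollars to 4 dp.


V = 77.2 * 87.9 * 25.8 = 175075.704 mm^3 = 175.075704 cm^3
Mass = 175.075704 * 6.36 / 1000 = 1.11348148 kg
Cost = 1.11348148 * 53.7 = 59.794 $


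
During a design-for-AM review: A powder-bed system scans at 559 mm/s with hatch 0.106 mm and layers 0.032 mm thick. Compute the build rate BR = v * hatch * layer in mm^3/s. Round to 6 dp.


Rate = 559 * 0.106 * 0.032 = 1.896128 mm^3/s


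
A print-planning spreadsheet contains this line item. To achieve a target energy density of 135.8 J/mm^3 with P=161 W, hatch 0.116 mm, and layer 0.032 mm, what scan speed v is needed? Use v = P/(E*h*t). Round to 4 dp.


v = 161 / (135.8*0.116*0.032) = 319.3877 mm/s


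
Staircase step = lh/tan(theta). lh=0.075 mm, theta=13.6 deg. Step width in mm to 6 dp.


step = 0.075 / tan(13.6) = 0.310013 mm


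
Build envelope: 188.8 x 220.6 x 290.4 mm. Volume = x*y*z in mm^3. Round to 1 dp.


V = 188.8 * 220.6 * 290.4 = 12094950.9 mm^3


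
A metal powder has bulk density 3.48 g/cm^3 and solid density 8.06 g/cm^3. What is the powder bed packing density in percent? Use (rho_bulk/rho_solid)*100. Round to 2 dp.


Packing = (3.48/8.06)*100 = 43.18 %


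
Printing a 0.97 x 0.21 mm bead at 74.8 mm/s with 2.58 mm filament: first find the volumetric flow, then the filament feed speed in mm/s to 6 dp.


Q = 0.97 * 0.21 * 74.8 = 15.23676 mm^3/s
A_fil = pi*(2.58/2)^2 = 5.22792433 mm^2
v_feed = 15.23676 / 5.22792433 = 2.914495 mm/s


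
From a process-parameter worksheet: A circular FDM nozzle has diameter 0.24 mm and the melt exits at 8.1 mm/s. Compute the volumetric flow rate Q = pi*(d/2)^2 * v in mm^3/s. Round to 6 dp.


A = pi*(0.24/2)^2 = 0.04523893 mm^2
Q = 0.04523893 * 8.1 = 0.366435 mm^3/s


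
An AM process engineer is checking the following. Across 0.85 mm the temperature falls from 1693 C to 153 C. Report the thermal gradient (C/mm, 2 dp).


G = (1693-153)/0.85 = 1811.76 C/mm


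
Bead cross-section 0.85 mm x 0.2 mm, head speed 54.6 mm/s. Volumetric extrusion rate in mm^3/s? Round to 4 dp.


Rate = 0.85 * 0.2 * 54.6 = 9.282 mm^3/s


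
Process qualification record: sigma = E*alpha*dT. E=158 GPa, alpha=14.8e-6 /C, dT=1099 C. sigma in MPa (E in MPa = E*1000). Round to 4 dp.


sigma = 158*1000 * 14.8e-6 * 1099 = 2569.9016 MPa


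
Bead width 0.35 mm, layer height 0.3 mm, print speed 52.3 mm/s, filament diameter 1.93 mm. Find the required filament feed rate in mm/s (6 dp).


Q = 0.35 * 0.3 * 52.3 = 5.4915 mm^3/s
A_fil = pi*(1.93/2)^2 = 2.92552962 mm^2
v_feed = 5.4915 / 2.92552962 = 1.877096 mm/s


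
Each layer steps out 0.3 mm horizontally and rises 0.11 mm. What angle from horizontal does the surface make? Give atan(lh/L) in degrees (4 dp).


angle = atan(0.11/0.3) = 20.1363 degrees


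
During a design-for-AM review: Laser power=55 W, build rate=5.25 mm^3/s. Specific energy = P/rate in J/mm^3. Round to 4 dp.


SE = 55 / 5.25 = 10.4762 J/mm^3


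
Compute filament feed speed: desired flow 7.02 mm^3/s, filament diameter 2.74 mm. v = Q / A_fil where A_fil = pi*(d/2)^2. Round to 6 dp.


A = pi*(2.74/2)^2 = 5.896455
v = 7.02 / 5.896455 = 1.190546 mm/s


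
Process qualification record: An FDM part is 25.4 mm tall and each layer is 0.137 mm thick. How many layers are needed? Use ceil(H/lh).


Layers = ceil(25.4/0.137) = 186


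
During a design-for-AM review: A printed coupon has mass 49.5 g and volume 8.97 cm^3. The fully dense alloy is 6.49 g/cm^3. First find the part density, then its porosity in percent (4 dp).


rho_part = 49.5 / 8.97 = 5.51839465 g/cm^3
Porosity = (1 - 5.51839465/6.49)*100 = 14.9708 %


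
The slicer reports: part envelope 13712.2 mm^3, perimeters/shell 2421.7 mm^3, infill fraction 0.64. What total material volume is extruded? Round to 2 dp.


V_infill = (13712.2 - 2421.7) * 0.64 = 7225.92
V_total = 2421.7 + 7225.92 = 9647.62 mm^3


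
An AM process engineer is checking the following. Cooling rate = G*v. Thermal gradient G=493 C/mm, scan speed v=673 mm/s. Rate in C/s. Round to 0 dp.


CR = 493 * 673 = 331789 C/s


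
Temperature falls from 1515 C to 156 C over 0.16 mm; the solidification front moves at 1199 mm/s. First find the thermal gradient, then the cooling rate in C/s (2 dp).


G = (1515-156)/0.16 = 8493.75 C/mm
CR = 8493.75 * 1199 = 10184006.25 C/s


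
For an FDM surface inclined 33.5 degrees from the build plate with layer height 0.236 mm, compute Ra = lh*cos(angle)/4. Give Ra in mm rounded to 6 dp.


Ra = 0.236 * cos(33.5) / 4 = 0.049199 mm


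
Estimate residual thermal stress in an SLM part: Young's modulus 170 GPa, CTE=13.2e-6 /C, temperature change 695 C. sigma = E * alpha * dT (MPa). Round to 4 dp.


sigma = 170*1000 * 13.2e-6 * 695 = 1559.58 MPa


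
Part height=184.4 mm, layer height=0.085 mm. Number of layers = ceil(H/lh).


Layers = ceil(184.4/0.085) = 2170


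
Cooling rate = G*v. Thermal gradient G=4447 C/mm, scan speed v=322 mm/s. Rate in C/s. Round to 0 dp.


CR = 4447 * 322 = 1431934 C/s


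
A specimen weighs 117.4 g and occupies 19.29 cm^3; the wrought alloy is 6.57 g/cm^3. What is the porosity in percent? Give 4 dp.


rho_part = 117.4 / 19.29 = 6.08605495 g/cm^3
Porosity = (1 - 6.08605495/6.57)*100 = 7.366 %


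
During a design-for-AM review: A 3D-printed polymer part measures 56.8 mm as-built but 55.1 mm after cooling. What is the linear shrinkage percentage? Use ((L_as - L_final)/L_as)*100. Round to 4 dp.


Shrinkage = ((56.8-55.1)/56.8)*100 = 2.993 %


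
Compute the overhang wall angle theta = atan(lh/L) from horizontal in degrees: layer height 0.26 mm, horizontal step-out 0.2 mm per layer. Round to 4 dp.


angle = atan(0.26/0.2) = 52.4314 degrees


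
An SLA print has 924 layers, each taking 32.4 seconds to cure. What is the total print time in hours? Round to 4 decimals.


t = 924 * 32.4 / 3600 = 8.316 hrs


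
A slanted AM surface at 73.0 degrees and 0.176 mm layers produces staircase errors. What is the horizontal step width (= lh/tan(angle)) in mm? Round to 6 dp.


step = 0.176 / tan(73.0) = 0.053809 mm


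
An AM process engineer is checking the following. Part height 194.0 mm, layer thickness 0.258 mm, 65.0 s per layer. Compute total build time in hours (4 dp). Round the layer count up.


Layers = ceil(194.0/0.258) = 752
t = 752 * 65.0 / 3600 = 13.5778 hrs


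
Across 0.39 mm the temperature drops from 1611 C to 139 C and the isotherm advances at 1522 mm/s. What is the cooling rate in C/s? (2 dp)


G = (1611-139)/0.39 = 3774.35897436 C/mm
CR = 3774.35897436 * 1522 = 5744574.36 C/s


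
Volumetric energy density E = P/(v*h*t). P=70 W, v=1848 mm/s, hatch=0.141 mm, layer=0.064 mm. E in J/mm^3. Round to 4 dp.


E = 70 / (1848*0.141*0.064) = 4.1976 J/mm^3


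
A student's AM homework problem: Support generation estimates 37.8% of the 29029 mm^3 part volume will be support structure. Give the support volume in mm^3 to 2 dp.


V_support = 29029 * 0.378 = 10972.96 mm^3


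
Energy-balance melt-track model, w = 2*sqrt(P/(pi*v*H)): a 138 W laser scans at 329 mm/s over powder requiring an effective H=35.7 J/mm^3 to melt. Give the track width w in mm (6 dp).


w = 2*sqrt(138/(pi*329*35.7)) = 0.12231 mm


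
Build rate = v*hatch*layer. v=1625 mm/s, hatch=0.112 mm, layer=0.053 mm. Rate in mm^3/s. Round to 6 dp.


Rate = 1625 * 0.112 * 0.053 = 9.646 mm^3/s


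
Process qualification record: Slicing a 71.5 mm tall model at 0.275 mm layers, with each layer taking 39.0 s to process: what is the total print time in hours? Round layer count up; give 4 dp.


Layers = ceil(71.5/0.275) = 260
t = 260 * 39.0 / 3600 = 2.8167 hrs


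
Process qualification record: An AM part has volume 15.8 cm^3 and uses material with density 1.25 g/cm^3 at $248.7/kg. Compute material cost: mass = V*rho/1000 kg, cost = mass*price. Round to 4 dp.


Mass = 15.8*1.25/1000 = 0.01975 kg
Cost = 0.01975 * 248.7 = 4.9118 $


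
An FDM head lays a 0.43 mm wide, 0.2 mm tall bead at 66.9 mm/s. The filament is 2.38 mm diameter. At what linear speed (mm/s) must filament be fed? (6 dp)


Q = 0.43 * 0.2 * 66.9 = 5.7534 mm^3/s
A_fil = pi*(2.38/2)^2 = 4.44880936 mm^2
v_feed = 5.7534 / 4.44880936 = 1.293245 mm/s


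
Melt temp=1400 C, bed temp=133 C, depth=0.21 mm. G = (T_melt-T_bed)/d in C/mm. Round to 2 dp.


G = (1400-133)/0.21 = 6033.33 C/mm


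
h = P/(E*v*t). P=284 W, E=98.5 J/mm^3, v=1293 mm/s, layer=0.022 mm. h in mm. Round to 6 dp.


h = 284 / (98.5*1293*0.022) = 0.101359 mm


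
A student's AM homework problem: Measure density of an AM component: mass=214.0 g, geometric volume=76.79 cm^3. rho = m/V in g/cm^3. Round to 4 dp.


rho = 214.0 / 76.79 = 2.7868 g/cm^3


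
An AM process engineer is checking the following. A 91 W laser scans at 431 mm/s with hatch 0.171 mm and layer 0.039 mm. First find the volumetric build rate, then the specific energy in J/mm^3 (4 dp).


Build rate = 431 * 0.171 * 0.039 = 2.874339 mm^3/s
SE = 91 / 2.874339 = 31.6595 J/mm^3


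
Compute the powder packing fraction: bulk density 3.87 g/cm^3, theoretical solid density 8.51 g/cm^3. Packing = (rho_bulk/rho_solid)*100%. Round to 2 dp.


Packing = (3.87/8.51)*100 = 45.48 %


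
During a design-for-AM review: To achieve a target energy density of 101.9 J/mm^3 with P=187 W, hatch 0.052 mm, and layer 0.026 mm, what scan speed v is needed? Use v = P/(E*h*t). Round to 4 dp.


v = 187 / (101.9*0.052*0.026) = 1357.3465 mm/s


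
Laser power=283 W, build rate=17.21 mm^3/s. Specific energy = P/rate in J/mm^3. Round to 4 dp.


SE = 283 / 17.21 = 16.4439 J/mm^3


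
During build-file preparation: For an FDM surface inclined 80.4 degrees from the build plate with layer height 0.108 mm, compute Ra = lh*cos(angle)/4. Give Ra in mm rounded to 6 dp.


Ra = 0.108 * cos(80.4) / 4 = 0.004503 mm


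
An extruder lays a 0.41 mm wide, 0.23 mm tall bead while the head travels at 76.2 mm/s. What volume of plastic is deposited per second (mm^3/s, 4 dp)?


Rate = 0.41 * 0.23 * 76.2 = 7.1857 mm^3/s


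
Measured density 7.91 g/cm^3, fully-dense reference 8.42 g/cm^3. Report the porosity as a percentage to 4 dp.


Porosity = (1-7.91/8.42)*100 = 6.057 %


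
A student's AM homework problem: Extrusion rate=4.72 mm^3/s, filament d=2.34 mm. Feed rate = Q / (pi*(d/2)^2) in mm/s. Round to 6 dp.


A = pi*(2.34/2)^2 = 4.300526
v = 4.72 / 4.300526 = 1.09754 mm/s


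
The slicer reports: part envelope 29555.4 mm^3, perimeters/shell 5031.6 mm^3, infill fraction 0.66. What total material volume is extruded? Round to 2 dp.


V_infill = (29555.4 - 5031.6) * 0.66 = 16185.71
V_total = 5031.6 + 16185.71 = 21217.31 mm^3


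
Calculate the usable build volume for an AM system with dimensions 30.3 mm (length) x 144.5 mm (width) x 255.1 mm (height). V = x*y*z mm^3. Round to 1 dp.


V = 30.3 * 144.5 * 255.1 = 1116917.1 mm^3


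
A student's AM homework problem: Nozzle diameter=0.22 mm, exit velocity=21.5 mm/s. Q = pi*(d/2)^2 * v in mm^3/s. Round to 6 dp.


A = pi*(0.22/2)^2 = 0.03801327 mm^2
Q = 0.03801327 * 21.5 = 0.817285 mm^3/s


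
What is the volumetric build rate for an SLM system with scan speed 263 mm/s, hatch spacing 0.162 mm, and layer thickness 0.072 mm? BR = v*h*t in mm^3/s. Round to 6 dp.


Rate = 263 * 0.162 * 0.072 = 3.067632 mm^3/s


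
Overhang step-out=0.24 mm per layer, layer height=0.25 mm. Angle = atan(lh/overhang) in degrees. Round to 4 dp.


angle = atan(0.25/0.24) = 46.1691 degrees


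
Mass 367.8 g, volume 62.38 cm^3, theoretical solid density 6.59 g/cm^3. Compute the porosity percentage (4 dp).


rho_part = 367.8 / 62.38 = 5.89612055 g/cm^3
Porosity = (1 - 5.89612055/6.59)*100 = 10.5293 %


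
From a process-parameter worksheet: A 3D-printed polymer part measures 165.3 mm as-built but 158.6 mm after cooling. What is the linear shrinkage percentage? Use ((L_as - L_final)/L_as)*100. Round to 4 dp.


Shrinkage = ((165.3-158.6)/165.3)*100 = 4.0532 %


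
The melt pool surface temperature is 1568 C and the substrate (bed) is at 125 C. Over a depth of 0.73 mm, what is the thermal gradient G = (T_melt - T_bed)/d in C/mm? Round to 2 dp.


G = (1568-125)/0.73 = 1976.71 C/mm


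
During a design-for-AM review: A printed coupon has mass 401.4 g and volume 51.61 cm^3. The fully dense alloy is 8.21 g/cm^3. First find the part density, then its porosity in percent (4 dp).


rho_part = 401.4 / 51.61 = 7.77756249 g/cm^3
Porosity = (1 - 7.77756249/8.21)*100 = 5.2672 %


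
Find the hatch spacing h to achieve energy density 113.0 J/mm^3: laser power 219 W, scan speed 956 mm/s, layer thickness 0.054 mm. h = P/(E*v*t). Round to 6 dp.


h = 219 / (113.0*956*0.054) = 0.037542 mm


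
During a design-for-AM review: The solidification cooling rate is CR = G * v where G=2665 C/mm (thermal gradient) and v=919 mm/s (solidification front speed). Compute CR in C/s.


CR = 2665 * 919 = 2449135 C/s


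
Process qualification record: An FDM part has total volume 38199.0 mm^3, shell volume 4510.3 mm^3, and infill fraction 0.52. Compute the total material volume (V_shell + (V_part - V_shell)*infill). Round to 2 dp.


V_infill = (38199.0 - 4510.3) * 0.52 = 17518.12
V_total = 4510.3 + 17518.12 = 22028.42 mm^3


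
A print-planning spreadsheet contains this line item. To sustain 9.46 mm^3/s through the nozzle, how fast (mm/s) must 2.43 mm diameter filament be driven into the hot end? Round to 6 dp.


A = pi*(2.43/2)^2 = 4.637698
v = 9.46 / 4.637698 = 2.039805 mm/s


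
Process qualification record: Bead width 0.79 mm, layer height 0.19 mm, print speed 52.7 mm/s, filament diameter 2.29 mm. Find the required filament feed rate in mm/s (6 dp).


Q = 0.79 * 0.19 * 52.7 = 7.91027 mm^3/s
A_fil = pi*(2.29/2)^2 = 4.11870651 mm^2
v_feed = 7.91027 / 4.11870651 = 1.920571 mm/s
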